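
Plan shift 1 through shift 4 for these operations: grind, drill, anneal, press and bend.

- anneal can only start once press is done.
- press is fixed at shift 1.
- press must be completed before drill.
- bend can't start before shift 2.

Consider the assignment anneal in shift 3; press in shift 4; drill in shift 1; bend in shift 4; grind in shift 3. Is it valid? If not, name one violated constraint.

Invalid. press must be completed before drill.

press is fixed at shift 1 — violated.
bend can't start before shift 2 — holds.
press must be completed before drill — violated.
anneal can only start once press is done — violated.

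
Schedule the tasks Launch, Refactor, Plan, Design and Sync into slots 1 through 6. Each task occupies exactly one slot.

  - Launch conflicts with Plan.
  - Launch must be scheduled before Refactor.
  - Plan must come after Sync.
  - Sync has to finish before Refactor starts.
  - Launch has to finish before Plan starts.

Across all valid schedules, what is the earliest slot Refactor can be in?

2

Precedence pushes Refactor to at least 2.
Refactor at 2 is achievable: Sync in 1; Design in 1; Plan in 2; Launch in 1; Refactor in 2.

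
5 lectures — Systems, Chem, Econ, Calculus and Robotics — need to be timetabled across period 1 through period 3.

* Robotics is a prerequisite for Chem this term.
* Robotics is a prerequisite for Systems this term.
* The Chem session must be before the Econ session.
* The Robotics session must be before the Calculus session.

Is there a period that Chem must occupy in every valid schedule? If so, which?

Precedence pushes Chem to at least period 2; downstream work caps Chem at period 2.
So Chem is pinned to period 2.

period 2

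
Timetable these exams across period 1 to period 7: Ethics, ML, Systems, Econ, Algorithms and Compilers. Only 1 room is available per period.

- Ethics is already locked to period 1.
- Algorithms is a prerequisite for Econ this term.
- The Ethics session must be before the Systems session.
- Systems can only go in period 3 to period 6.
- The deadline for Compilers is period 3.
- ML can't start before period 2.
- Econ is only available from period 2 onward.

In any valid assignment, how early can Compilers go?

Compilers's own window allows nothing later than period 3.
Compilers at period 2 is achievable: ML=period 6, Systems=period 3, Ethics=period 1, Algorithms=period 4, Econ=period 5, Compilers=period 2.
Nothing earlier works — the capacity limit rule out every period before period 2.

period 2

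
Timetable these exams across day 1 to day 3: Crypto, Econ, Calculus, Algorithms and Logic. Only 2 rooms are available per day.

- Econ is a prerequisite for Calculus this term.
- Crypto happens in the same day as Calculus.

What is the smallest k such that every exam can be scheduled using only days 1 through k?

The precedence chain requires at least 2 distinct days.
With at most 2 per day and 5 exams, at least 3 days are needed.
3 works (last occupied day: day 3): for example Algorithms in day 1; Logic in day 3; Econ in day 1; Crypto in day 2; Calculus in day 2.

3 days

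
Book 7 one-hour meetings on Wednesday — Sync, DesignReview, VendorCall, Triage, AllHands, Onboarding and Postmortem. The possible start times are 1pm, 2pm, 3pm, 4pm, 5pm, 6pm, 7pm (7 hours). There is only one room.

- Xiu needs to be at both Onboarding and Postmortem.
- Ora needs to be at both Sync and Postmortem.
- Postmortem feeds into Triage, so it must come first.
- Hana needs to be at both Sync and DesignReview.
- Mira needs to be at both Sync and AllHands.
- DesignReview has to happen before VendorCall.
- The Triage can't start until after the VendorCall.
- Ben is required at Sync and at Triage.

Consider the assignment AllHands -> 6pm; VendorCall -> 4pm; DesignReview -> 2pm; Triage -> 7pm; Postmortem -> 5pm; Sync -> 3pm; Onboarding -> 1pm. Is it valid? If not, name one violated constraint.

Valid

Xiu needs to be at both Onboarding and Postmortem — holds.
Ben is required at Sync and at Triage — holds.
Postmortem feeds into Triage, so it must come first — holds.
There is only one room — holds.
Mira needs to be at both Sync and AllHands — holds.
Ora needs to be at both Sync and Postmortem — holds.
DesignReview has to happen before VendorCall — holds.
Hana needs to be at both Sync and DesignReview — holds.
The Triage can't start until after the VendorCall — holds.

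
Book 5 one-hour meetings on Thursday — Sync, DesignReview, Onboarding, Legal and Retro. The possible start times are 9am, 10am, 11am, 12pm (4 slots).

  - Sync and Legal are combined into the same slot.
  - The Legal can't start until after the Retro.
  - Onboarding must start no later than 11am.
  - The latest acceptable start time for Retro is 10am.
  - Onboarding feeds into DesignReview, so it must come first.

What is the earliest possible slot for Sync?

Sync must be in the same slot as Legal, which can't be before 10am, so Sync is at least 10am.
Sync at 10am is achievable: Onboarding -> 9am, Sync -> 10am, Retro -> 9am, Legal -> 10am, DesignReview -> 10am.

10am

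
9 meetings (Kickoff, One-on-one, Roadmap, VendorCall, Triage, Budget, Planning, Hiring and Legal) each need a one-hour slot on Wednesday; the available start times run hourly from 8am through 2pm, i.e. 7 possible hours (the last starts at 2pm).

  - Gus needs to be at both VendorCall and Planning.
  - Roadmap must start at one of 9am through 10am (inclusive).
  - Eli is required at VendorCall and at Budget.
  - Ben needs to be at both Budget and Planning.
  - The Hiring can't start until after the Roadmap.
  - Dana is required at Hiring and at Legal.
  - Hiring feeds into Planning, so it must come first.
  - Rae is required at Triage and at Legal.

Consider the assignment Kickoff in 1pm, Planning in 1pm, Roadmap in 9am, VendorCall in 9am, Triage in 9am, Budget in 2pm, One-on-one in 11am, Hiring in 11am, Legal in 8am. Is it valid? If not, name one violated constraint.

Yes

Gus needs to be at both VendorCall and Planning — holds.
Ben needs to be at both Budget and Planning — holds.
The Hiring can't start until after the Roadmap — holds.
Hiring feeds into Planning, so it must come first — holds.
Dana is required at Hiring and at Legal — holds.
Eli is required at VendorCall and at Budget — holds.
Rae is required at Triage and at Legal — holds.
Roadmap must start at one of 9am through 10am (inclusive) — holds.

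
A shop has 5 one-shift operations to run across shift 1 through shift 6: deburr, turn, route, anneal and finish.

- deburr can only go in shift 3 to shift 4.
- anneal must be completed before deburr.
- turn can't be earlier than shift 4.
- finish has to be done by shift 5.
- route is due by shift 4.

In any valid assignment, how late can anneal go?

shift 3

Downstream work caps anneal at shift 3.
anneal at shift 3 is achievable: finish -> shift 1; turn -> shift 4; deburr -> shift 4; route -> shift 1; anneal -> shift 3.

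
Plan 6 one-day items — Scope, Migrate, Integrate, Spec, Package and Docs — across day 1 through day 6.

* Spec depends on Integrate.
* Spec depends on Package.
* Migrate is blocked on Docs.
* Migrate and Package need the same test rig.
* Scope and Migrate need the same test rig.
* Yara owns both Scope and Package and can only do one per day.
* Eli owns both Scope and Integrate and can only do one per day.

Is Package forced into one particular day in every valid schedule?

Package can be day 1 (e.g. Integrate -> day 1; Scope -> day 3; Spec -> day 2; Migrate -> day 2; Package -> day 1; Docs -> day 1) or day 2 (e.g. Migrate -> day 3, Docs -> day 1, Package -> day 2, Spec -> day 3, Scope -> day 4, Integrate -> day 1).

No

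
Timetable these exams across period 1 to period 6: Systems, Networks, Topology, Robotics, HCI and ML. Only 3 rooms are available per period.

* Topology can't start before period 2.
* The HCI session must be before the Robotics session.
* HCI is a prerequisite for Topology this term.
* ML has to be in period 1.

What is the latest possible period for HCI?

period 5

Downstream work caps HCI at period 5.
HCI at period 5 is achievable: Networks in period 1; ML in period 1; Systems in period 1; Robotics in period 6; HCI in period 5; Topology in period 6.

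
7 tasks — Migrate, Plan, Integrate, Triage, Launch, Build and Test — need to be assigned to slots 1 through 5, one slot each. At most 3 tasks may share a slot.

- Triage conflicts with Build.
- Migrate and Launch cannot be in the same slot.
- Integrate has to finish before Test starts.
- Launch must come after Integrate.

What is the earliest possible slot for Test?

2

Precedence pushes Test to at least 2.
Test at 2 is achievable: Integrate -> 1; Test -> 2; Migrate -> 1; Launch -> 2; Build -> 3; Plan -> 1; Triage -> 2.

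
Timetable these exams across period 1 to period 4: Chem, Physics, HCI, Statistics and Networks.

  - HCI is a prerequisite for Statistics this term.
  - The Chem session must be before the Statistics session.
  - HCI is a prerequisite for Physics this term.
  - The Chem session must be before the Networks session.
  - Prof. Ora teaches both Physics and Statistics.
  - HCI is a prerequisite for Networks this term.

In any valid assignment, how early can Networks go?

period 2

Precedence pushes Networks to at least period 2.
Networks at period 2 is achievable: Statistics in period 2, HCI in period 1, Physics in period 3, Chem in period 1, Networks in period 2.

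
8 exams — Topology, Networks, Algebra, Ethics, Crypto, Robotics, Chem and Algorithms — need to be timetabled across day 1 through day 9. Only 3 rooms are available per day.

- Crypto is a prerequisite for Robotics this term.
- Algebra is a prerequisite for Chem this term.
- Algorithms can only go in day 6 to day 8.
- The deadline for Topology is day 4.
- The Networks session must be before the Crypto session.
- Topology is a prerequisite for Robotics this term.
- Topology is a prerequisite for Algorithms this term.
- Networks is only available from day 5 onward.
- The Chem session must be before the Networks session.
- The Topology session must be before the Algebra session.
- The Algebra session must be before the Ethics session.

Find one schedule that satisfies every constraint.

Algebra in day 2, Algorithms in day 6, Crypto in day 6, Networks in day 5, Robotics in day 7, Chem in day 3, Topology in day 1, Ethics in day 3

Checking: Networks(day 5) before Crypto(day 6); Topology(day 1) before Algorithms(day 6); Topology(day 1) before Robotics(day 7); Crypto(day 6) before Robotics(day 7); Algebra(day 2) before Chem(day 3); Chem(day 3) before Networks(day 5); Algebra(day 2) before Ethics(day 3); Topology(day 1) before Algebra(day 2); Algorithms=day 6 in [day 6,day 8]; Networks=day 5 in [day 5,day 9]; Topology=day 1 in [day 1,day 4]; max 2 per day (cap 3).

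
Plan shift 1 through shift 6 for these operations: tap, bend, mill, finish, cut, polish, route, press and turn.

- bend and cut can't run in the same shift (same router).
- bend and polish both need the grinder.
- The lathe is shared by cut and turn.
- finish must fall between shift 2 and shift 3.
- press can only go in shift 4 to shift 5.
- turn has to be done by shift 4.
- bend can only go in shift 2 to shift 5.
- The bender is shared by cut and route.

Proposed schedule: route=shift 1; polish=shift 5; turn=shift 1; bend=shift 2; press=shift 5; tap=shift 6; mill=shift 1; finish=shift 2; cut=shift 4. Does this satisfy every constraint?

finish must fall between shift 2 and shift 3 — holds.
press can only go in shift 4 to shift 5 — holds.
The lathe is shared by cut and turn — holds.
bend and polish both need the grinder — holds.
The bender is shared by cut and route — holds.
bend can only go in shift 2 to shift 5 — holds.
bend and cut can't run in the same shift (same router) — holds.
turn has to be done by shift 4 — holds.

Valid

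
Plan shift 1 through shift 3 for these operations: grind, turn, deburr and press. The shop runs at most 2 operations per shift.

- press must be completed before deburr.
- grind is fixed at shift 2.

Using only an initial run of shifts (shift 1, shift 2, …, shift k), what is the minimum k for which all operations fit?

2

The precedence chain requires at least 2 distinct shifts.
With at most 2 per shift and 4 operations, at least 2 shifts are needed.
2 works (last occupied shift: shift 2): for example grind=shift 2, turn=shift 1, deburr=shift 2, press=shift 1.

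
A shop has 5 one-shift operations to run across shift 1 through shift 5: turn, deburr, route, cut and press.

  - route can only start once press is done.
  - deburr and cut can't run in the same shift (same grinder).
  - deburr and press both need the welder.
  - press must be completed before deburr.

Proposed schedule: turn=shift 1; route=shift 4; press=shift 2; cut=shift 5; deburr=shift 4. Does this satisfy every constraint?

Yes

route can only start once press is done — holds.
press must be completed before deburr — holds.
deburr and press both need the welder — holds.
deburr and cut can't run in the same shift (same grinder) — holds.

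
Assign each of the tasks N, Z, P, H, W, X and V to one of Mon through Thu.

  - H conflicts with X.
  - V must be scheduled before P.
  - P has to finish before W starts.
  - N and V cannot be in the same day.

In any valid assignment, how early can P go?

Tue

Precedence pushes P to at least Tue; downstream work caps P at Wed.
P at Tue is achievable: Z=Mon; W=Wed; N=Tue; V=Mon; P=Tue; H=Mon; X=Tue.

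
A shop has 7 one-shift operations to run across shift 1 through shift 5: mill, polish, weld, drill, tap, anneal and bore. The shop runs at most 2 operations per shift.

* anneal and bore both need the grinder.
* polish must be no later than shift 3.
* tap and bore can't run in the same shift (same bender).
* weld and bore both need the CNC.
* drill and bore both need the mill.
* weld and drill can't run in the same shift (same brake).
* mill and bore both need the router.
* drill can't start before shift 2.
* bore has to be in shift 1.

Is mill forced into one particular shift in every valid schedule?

mill can be shift 2 (e.g. drill in shift 2; tap in shift 3; polish in shift 1; weld in shift 3; bore in shift 1; anneal in shift 4; mill in shift 2) or shift 3 (e.g. tap -> shift 2, polish -> shift 1, weld -> shift 3, bore -> shift 1, mill -> shift 3, drill -> shift 2, anneal -> shift 4).

No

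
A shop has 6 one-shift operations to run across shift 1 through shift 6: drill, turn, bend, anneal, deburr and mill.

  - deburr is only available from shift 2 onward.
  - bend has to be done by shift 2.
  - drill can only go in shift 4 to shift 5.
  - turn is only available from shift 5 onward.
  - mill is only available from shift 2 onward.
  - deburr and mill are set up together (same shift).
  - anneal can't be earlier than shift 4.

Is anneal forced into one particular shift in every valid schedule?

anneal can be shift 4 (e.g. anneal=shift 4; turn=shift 5; bend=shift 1; mill=shift 2; deburr=shift 2; drill=shift 4) or shift 5 (e.g. deburr in shift 2; anneal in shift 5; bend in shift 1; drill in shift 4; mill in shift 2; turn in shift 5).

No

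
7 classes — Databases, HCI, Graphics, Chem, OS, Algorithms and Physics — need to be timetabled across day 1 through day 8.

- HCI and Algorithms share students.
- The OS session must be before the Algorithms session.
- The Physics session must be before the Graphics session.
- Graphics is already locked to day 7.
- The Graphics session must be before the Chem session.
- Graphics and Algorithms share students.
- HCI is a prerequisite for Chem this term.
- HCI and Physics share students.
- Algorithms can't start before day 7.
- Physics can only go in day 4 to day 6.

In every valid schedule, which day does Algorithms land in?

Algorithms's window is day 7–day 8.
Graphics is fixed at day 7, and Algorithms can't share a day with Graphics.
So Algorithms must be day 8.

day 8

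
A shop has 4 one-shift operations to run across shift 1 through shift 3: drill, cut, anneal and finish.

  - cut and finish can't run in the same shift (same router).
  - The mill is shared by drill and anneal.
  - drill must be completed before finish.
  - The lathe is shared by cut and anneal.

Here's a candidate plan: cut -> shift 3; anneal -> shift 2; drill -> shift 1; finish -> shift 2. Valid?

Yes, all constraints hold

cut and finish can't run in the same shift (same router) — holds.
The lathe is shared by cut and anneal — holds.
The mill is shared by drill and anneal — holds.
drill must be completed before finish — holds.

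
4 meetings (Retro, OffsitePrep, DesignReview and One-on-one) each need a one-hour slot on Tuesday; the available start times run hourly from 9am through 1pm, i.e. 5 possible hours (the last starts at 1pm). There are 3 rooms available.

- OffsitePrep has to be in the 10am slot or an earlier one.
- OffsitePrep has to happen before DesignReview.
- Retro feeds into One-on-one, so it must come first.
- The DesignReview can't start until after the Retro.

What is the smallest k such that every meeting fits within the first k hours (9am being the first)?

2

The precedence chain requires at least 2 distinct hours.
With at most 3 per hour and 4 meetings, at least 2 hours are needed.
2 works (last occupied hour: 10am): for example DesignReview -> 10am; OffsitePrep -> 9am; One-on-one -> 10am; Retro -> 9am.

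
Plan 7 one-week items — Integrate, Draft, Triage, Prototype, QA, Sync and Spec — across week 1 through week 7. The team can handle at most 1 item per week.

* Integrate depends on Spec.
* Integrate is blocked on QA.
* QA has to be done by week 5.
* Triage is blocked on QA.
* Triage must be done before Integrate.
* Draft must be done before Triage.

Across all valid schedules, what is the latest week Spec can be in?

week 6

Downstream work caps Spec at week 6.
Spec at week 6 is achievable: Integrate in week 7; Triage in week 3; Draft in week 2; Prototype in week 4; Spec in week 6; Sync in week 5; QA in week 1.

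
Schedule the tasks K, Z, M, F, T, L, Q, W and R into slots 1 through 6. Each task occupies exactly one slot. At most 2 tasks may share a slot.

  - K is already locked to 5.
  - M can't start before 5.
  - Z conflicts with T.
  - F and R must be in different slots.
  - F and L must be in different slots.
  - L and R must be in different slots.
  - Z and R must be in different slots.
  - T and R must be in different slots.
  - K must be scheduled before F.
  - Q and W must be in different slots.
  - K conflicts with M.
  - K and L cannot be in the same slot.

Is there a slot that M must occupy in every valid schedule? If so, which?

6

M's window is 5–6.
K is fixed at 5, and M can't share a slot with K.
So M must be 6.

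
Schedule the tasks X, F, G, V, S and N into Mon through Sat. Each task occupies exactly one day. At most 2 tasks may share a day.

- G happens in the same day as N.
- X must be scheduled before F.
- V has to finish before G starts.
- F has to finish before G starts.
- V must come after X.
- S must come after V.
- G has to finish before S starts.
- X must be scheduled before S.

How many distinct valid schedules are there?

Splitting on X: it can be Mon (20), Tue (6), Wed (1). Listing each branch's schedules as (F, G, V, S, N):
X=Mon: (Tue,Wed,Tue,Thu,Wed) (Tue,Wed,Tue,Fri,Wed) (Tue,Wed,Tue,Sat,Wed) (Tue,Thu,Tue,Fri,Thu) (Tue,Thu,Tue,Sat,Thu) (Tue,Thu,Wed,Fri,Thu) (Tue,Thu,Wed,Sat,Thu) (Tue,Fri,Tue,Sat,Fri) (Tue,Fri,Wed,Sat,Fri) (Tue,Fri,Thu,Sat,Fri) (Wed,Thu,Tue,Fri,Thu) (Wed,Thu,Tue,Sat,Thu) (Wed,Thu,Wed,Fri,Thu) (Wed,Thu,Wed,Sat,Thu) (Wed,Fri,Tue,Sat,Fri) (Wed,Fri,Wed,Sat,Fri) (Wed,Fri,Thu,Sat,Fri) (Thu,Fri,Tue,Sat,Fri) (Thu,Fri,Wed,Sat,Fri) (Thu,Fri,Thu,Sat,Fri) — 20.
X=Tue: (Wed,Thu,Wed,Fri,Thu) (Wed,Thu,Wed,Sat,Thu) (Wed,Fri,Wed,Sat,Fri) (Wed,Fri,Thu,Sat,Fri) (Thu,Fri,Wed,Sat,Fri) (Thu,Fri,Thu,Sat,Fri) — 6.
X=Wed: (Thu,Fri,Thu,Sat,Fri) — 1.
Summing: 20 + 6 + 1 = 27.

27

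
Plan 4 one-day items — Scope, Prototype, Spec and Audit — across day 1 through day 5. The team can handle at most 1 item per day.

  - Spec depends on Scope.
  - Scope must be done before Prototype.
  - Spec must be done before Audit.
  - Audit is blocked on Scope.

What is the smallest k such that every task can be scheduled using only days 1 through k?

The precedence chain requires at least 3 distinct days.
With at most 1 per day and 4 tasks, at least 4 days are needed.
4 works (last occupied day: day 4): for example Audit -> day 3; Prototype -> day 4; Spec -> day 2; Scope -> day 1.

4 days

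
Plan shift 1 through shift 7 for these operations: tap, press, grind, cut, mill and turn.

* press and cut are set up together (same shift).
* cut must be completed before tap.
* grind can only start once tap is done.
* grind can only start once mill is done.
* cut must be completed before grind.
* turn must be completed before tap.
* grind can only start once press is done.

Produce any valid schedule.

mill in shift 1; grind in shift 3; press in shift 1; turn in shift 1; tap in shift 2; cut in shift 1

Checking: mill(shift 1) before grind(shift 3); press(shift 1) before grind(shift 3); cut(shift 1) before grind(shift 3); cut(shift 1) before tap(shift 2); turn(shift 1) before tap(shift 2); tap(shift 2) before grind(shift 3); press = cut = shift 1.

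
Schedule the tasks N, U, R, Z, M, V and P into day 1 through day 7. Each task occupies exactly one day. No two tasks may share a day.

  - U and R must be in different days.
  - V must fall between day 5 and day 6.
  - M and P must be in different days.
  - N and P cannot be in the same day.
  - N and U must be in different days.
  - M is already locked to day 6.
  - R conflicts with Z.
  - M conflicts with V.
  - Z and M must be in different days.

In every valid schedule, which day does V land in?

V's window is day 5–day 6.
M is fixed at day 6, and V can't share a day with M.
So V must be day 5.

day 5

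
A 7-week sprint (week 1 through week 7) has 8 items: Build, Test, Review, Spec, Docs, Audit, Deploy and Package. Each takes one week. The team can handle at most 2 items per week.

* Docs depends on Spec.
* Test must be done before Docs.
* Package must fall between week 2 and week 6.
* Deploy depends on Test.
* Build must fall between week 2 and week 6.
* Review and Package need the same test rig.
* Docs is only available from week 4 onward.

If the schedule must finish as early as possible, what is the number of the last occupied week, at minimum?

week 4

The precedence chain requires at least 2 distinct weeks.
With at most 2 per week and 8 tasks, at least 4 weeks are needed.
Docs can't be placed before week 4, so the schedule must run through at least week 4.
4 works (last occupied week: week 4): for example Build -> week 2, Spec -> week 1, Audit -> week 4, Docs -> week 4, Test -> week 1, Deploy -> week 3, Review -> week 3, Package -> week 2.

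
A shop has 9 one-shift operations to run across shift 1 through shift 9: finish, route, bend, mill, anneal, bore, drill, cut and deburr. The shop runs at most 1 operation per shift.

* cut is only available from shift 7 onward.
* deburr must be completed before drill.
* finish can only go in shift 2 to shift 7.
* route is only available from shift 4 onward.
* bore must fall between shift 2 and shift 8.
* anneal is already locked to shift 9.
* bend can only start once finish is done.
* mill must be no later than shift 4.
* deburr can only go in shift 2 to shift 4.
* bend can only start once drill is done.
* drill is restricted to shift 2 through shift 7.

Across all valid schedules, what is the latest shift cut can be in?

shift 8

Cut is available from shift 7.
cut at shift 8 is achievable: drill in shift 3, anneal in shift 9, mill in shift 1, deburr in shift 2, cut in shift 8, bore in shift 6, finish in shift 4, route in shift 5, bend in shift 7.
Nothing later works — the capacity limit rule out every shift after shift 8.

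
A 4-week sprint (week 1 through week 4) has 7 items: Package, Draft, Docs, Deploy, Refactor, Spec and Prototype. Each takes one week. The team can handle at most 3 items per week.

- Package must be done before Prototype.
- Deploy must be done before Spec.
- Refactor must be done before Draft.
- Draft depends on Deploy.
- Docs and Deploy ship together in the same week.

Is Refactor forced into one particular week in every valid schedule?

No

Refactor can be week 1 (e.g. Deploy=week 1; Package=week 2; Spec=week 2; Prototype=week 3; Refactor=week 1; Docs=week 1; Draft=week 2) or week 2 (e.g. Draft -> week 3; Spec -> week 2; Prototype -> week 2; Deploy -> week 1; Refactor -> week 2; Package -> week 1; Docs -> week 1).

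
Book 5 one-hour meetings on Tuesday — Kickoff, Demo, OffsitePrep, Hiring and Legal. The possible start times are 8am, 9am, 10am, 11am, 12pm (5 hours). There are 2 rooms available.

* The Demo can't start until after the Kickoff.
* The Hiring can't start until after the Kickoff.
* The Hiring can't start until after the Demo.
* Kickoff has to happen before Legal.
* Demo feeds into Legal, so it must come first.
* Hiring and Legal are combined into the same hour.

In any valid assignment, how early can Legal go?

Precedence pushes Legal to at least 10am.
Legal at 10am is achievable: OffsitePrep -> 8am; Hiring -> 10am; Kickoff -> 8am; Demo -> 9am; Legal -> 10am.

10am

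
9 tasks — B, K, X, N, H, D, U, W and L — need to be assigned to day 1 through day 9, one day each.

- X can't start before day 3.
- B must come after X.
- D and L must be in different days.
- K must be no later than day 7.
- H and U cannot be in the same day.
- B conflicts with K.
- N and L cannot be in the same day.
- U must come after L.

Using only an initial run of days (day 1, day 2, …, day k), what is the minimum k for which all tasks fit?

4 days

The precedence chain requires at least 2 distinct days.
Propagating the time windows through the other constraints, B can't land before day 4, so the schedule must run through at least day 4.
4 works (last occupied day: day 4): for example K=day 1; L=day 1; H=day 1; W=day 1; U=day 2; X=day 3; B=day 4; N=day 2; D=day 2.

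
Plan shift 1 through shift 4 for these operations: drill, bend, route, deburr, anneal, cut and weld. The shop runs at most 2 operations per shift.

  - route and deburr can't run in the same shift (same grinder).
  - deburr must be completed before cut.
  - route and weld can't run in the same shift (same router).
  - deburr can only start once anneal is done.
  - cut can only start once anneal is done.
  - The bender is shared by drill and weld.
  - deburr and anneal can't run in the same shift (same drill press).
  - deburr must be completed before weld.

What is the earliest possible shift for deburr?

Precedence pushes deburr to at least shift 2; downstream work caps deburr at shift 3.
deburr at shift 2 is achievable: weld in shift 3; route in shift 4; cut in shift 3; deburr in shift 2; bend in shift 2; drill in shift 1; anneal in shift 1.

shift 2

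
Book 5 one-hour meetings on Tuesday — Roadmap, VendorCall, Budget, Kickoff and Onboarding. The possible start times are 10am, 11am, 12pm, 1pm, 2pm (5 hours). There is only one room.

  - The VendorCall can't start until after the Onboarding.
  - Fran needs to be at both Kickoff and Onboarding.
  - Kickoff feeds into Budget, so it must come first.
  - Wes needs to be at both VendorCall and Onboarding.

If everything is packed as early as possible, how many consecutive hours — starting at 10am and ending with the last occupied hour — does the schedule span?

5 hours

The precedence chain requires at least 2 distinct hours.
With at most 1 per hour and 5 meetings, at least 5 hours are needed.
5 works (last occupied hour: 2pm): for example Roadmap in 2pm, Budget in 1pm, Kickoff in 12pm, VendorCall in 11am, Onboarding in 10am.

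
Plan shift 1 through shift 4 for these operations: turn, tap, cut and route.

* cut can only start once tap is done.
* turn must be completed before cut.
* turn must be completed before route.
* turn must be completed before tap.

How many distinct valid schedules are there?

Splitting on turn: it can be shift 1 (9), shift 2 (2). Listing each branch's schedules as (tap, cut, route) by shift number:
turn=shift 1: (2,3,2) (2,3,3) (2,3,4) (2,4,2) (2,4,3) (2,4,4) (3,4,2) (3,4,3) (3,4,4) — 9.
turn=shift 2: (3,4,3) (3,4,4) — 2.
Summing: 9 + 2 = 11.

11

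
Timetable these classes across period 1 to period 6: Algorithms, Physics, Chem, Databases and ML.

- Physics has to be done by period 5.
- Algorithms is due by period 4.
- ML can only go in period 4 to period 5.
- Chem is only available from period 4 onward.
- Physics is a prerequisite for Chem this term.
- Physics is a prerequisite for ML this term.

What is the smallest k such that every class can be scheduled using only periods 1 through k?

The precedence chain requires at least 2 distinct periods.
Chem can't be placed before period 4, so the schedule must run through at least period 4.
4 works (last occupied period: period 4): for example Chem=period 4, ML=period 4, Physics=period 1, Algorithms=period 1, Databases=period 1.

4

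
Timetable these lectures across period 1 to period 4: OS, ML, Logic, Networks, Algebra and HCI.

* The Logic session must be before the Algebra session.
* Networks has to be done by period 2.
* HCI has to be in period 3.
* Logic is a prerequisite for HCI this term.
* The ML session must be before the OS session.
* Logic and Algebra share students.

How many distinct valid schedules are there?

60

Splitting on OS: it can be period 2 (10), period 3 (20), period 4 (30). Listing each branch's schedules as (ML, Logic, Networks, Algebra, HCI) by period number:
OS=period 2: (1,1,1,2,3) (1,1,1,3,3) (1,1,1,4,3) (1,1,2,2,3) (1,1,2,3,3) (1,1,2,4,3) (1,2,1,3,3) (1,2,1,4,3) (1,2,2,3,3) (1,2,2,4,3) — 10.
OS=period 3: (1,1,1,2,3) (1,1,1,3,3) (1,1,1,4,3) (1,1,2,2,3) (1,1,2,3,3) (1,1,2,4,3) (1,2,1,3,3) (1,2,1,4,3) (1,2,2,3,3) (1,2,2,4,3) (2,1,1,2,3) (2,1,1,3,3) (2,1,1,4,3) (2,1,2,2,3) (2,1,2,3,3) (2,1,2,4,3) (2,2,1,3,3) (2,2,1,4,3) (2,2,2,3,3) (2,2,2,4,3) — 20.
OS=period 4: (1,1,1,2,3) (1,1,1,3,3) (1,1,1,4,3) (1,1,2,2,3) (1,1,2,3,3) (1,1,2,4,3) (1,2,1,3,3) (1,2,1,4,3) (1,2,2,3,3) (1,2,2,4,3) (2,1,1,2,3) (2,1,1,3,3) (2,1,1,4,3) (2,1,2,2,3) (2,1,2,3,3) (2,1,2,4,3) (2,2,1,3,3) (2,2,1,4,3) (2,2,2,3,3) (2,2,2,4,3) (3,1,1,2,3) (3,1,1,3,3) (3,1,1,4,3) (3,1,2,2,3) (3,1,2,3,3) (3,1,2,4,3) (3,2,1,3,3) (3,2,1,4,3) (3,2,2,3,3) (3,2,2,4,3) — 30.
Summing: 10 + 20 + 30 = 60.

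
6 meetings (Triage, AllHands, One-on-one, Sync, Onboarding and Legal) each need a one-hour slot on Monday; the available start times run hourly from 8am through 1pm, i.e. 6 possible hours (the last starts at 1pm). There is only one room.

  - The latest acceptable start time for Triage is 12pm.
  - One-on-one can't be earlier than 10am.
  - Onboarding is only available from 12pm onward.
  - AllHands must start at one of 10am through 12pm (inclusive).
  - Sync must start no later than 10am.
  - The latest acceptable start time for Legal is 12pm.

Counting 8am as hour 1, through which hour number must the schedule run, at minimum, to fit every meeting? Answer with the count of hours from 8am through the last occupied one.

6

With at most 1 per hour and 6 meetings, at least 6 hours are needed.
Onboarding can't be placed before 12pm — that is hour 5 counting from 8am — so the schedule must run through at least 5 hours.
6 works (last occupied hour: 1pm): for example Triage -> 9am, Onboarding -> 12pm, Sync -> 8am, One-on-one -> 1pm, Legal -> 11am, AllHands -> 10am.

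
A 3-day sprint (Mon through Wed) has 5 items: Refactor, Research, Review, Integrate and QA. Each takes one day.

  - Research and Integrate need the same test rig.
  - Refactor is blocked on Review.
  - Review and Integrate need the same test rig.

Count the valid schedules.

36

Splitting on Refactor: it can be Tue (12), Wed (24). Listing each branch's schedules as (Research, Review, Integrate, QA):
Refactor=Tue: (Mon,Mon,Tue,Mon) (Mon,Mon,Tue,Tue) (Mon,Mon,Tue,Wed) (Mon,Mon,Wed,Mon) (Mon,Mon,Wed,Tue) (Mon,Mon,Wed,Wed) (Tue,Mon,Wed,Mon) (Tue,Mon,Wed,Tue) (Tue,Mon,Wed,Wed) (Wed,Mon,Tue,Mon) (Wed,Mon,Tue,Tue) (Wed,Mon,Tue,Wed) — 12.
Refactor=Wed: (Mon,Mon,Tue,Mon) (Mon,Mon,Tue,Tue) (Mon,Mon,Tue,Wed) (Mon,Mon,Wed,Mon) (Mon,Mon,Wed,Tue) (Mon,Mon,Wed,Wed) (Mon,Tue,Wed,Mon) (Mon,Tue,Wed,Tue) (Mon,Tue,Wed,Wed) (Tue,Mon,Wed,Mon) (Tue,Mon,Wed,Tue) (Tue,Mon,Wed,Wed) (Tue,Tue,Mon,Mon) (Tue,Tue,Mon,Tue) (Tue,Tue,Mon,Wed) (Tue,Tue,Wed,Mon) (Tue,Tue,Wed,Tue) (Tue,Tue,Wed,Wed) (Wed,Mon,Tue,Mon) (Wed,Mon,Tue,Tue) (Wed,Mon,Tue,Wed) (Wed,Tue,Mon,Mon) (Wed,Tue,Mon,Tue) (Wed,Tue,Mon,Wed) — 24.
Summing: 12 + 24 = 36.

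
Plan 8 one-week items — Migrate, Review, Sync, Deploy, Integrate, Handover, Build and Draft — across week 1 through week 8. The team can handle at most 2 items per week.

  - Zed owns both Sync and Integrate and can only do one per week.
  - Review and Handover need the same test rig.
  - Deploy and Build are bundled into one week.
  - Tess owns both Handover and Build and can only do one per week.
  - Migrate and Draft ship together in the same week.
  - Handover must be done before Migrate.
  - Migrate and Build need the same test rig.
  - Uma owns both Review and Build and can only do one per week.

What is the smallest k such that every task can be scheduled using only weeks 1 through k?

4 weeks

The precedence chain requires at least 2 distinct weeks.
With at most 2 per week and 8 tasks, at least 4 weeks are needed.
4 works (last occupied week: week 4): for example Sync -> week 1; Review -> week 3; Draft -> week 2; Handover -> week 1; Integrate -> week 3; Build -> week 4; Deploy -> week 4; Migrate -> week 2.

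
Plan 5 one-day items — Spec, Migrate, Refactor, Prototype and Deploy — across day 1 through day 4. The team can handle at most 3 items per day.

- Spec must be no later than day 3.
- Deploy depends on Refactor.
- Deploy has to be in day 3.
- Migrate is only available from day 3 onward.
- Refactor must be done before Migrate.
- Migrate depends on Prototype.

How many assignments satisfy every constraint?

Splitting on Spec: it can be day 1 (10), day 2 (10), day 3 (10). Listing each branch's schedules as (Migrate, Refactor, Prototype, Deploy) by day number:
Spec=day 1: (3,1,1,3) (3,1,2,3) (3,2,1,3) (3,2,2,3) (4,1,1,3) (4,1,2,3) (4,1,3,3) (4,2,1,3) (4,2,2,3) (4,2,3,3) — 10.
Spec=day 2: (3,1,1,3) (3,1,2,3) (3,2,1,3) (3,2,2,3) (4,1,1,3) (4,1,2,3) (4,1,3,3) (4,2,1,3) (4,2,2,3) (4,2,3,3) — 10.
Spec=day 3: (3,1,1,3) (3,1,2,3) (3,2,1,3) (3,2,2,3) (4,1,1,3) (4,1,2,3) (4,1,3,3) (4,2,1,3) (4,2,2,3) (4,2,3,3) — 10.
Summing: 10 + 10 + 10 = 30.

30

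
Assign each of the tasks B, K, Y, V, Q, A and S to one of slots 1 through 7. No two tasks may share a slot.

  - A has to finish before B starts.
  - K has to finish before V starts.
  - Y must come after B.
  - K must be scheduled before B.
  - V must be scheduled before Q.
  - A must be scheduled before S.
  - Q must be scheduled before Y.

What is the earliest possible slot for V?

2

Precedence pushes V to at least 2; downstream work caps V at 5.
V at 2 is achievable: Q=5; A=3; V=2; K=1; Y=6; B=4; S=7.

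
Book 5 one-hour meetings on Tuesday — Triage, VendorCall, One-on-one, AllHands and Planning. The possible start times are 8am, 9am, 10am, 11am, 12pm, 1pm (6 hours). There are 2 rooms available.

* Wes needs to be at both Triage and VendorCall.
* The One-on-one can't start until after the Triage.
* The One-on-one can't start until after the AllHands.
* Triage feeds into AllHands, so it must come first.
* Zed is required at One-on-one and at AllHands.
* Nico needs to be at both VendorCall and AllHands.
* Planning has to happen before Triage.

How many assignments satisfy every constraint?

Splitting on Triage: it can be 9am (24), 10am (24), 11am (12). Listing each branch's schedules as (VendorCall, One-on-one, AllHands, Planning):
Triage=9am: (8am,11am,10am,8am) (8am,12pm,10am,8am) (8am,12pm,11am,8am) (8am,1pm,10am,8am) (8am,1pm,11am,8am) (8am,1pm,12pm,8am) (10am,12pm,11am,8am) (10am,1pm,11am,8am) (10am,1pm,12pm,8am) (11am,11am,10am,8am) (11am,12pm,10am,8am) (11am,1pm,10am,8am) (11am,1pm,12pm,8am) (12pm,11am,10am,8am) (12pm,12pm,10am,8am) (12pm,12pm,11am,8am) (12pm,1pm,10am,8am) (12pm,1pm,11am,8am) (1pm,11am,10am,8am) (1pm,12pm,10am,8am) (1pm,12pm,11am,8am) (1pm,1pm,10am,8am) (1pm,1pm,11am,8am) (1pm,1pm,12pm,8am) — 24.
Triage=10am: (8am,12pm,11am,8am) (8am,12pm,11am,9am) (8am,1pm,11am,8am) (8am,1pm,11am,9am) (8am,1pm,12pm,8am) (8am,1pm,12pm,9am) (9am,12pm,11am,8am) (9am,12pm,11am,9am) (9am,1pm,11am,8am) (9am,1pm,11am,9am) (9am,1pm,12pm,8am) (9am,1pm,12pm,9am) (11am,1pm,12pm,8am) (11am,1pm,12pm,9am) (12pm,12pm,11am,8am) (12pm,12pm,11am,9am) (12pm,1pm,11am,8am) (12pm,1pm,11am,9am) (1pm,12pm,11am,8am) (1pm,12pm,11am,9am) (1pm,1pm,11am,8am) (1pm,1pm,11am,9am) (1pm,1pm,12pm,8am) (1pm,1pm,12pm,9am) — 24.
Triage=11am: (8am,1pm,12pm,8am) (8am,1pm,12pm,9am) (8am,1pm,12pm,10am) (9am,1pm,12pm,8am) (9am,1pm,12pm,9am) (9am,1pm,12pm,10am) (10am,1pm,12pm,8am) (10am,1pm,12pm,9am) (10am,1pm,12pm,10am) (1pm,1pm,12pm,8am) (1pm,1pm,12pm,9am) (1pm,1pm,12pm,10am) — 12.
Summing: 24 + 24 + 12 = 60.

60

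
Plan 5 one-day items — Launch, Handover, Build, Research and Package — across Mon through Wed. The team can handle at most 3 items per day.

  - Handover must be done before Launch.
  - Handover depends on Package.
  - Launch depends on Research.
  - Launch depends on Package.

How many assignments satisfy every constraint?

Splitting on Build: it can be Mon (2), Tue (2), Wed (2). Listing each branch's schedules as (Launch, Handover, Research, Package):
Build=Mon: (Wed,Tue,Mon,Mon) (Wed,Tue,Tue,Mon) — 2.
Build=Tue: (Wed,Tue,Mon,Mon) (Wed,Tue,Tue,Mon) — 2.
Build=Wed: (Wed,Tue,Mon,Mon) (Wed,Tue,Tue,Mon) — 2.
Summing: 2 + 2 + 2 = 6.

6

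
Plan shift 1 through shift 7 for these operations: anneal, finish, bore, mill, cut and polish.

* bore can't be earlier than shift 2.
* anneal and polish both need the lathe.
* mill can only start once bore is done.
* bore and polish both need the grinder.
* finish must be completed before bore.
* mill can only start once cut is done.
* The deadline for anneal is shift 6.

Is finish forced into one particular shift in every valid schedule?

No

finish can be shift 1 (e.g. finish=shift 1; mill=shift 3; bore=shift 2; cut=shift 1; anneal=shift 1; polish=shift 3) or shift 2 (e.g. mill -> shift 4; bore -> shift 3; polish -> shift 2; cut -> shift 1; finish -> shift 2; anneal -> shift 1).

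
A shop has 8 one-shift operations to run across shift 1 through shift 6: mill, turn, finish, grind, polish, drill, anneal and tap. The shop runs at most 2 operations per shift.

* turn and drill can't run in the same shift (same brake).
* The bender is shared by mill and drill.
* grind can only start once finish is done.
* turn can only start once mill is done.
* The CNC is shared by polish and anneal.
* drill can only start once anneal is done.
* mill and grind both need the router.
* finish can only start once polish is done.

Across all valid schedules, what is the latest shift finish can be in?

Precedence pushes finish to at least shift 2; downstream work caps finish at shift 5.
finish at shift 5 is achievable: turn in shift 2; polish in shift 1; drill in shift 3; anneal in shift 2; tap in shift 3; finish in shift 5; grind in shift 6; mill in shift 1.

shift 5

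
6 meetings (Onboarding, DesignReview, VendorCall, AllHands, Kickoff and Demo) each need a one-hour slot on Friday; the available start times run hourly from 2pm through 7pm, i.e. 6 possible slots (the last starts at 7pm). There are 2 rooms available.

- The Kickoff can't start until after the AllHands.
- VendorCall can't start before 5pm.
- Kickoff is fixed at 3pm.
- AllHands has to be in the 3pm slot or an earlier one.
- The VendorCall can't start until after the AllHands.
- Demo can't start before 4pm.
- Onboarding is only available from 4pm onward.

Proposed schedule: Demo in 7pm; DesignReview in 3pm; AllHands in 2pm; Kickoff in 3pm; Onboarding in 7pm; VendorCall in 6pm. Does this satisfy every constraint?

Yes, all constraints hold

AllHands has to be in the 3pm slot or an earlier one — holds.
VendorCall can't start before 5pm — holds.
Demo can't start before 4pm — holds.
Onboarding is only available from 4pm onward — holds.
The Kickoff can't start until after the AllHands — holds.
Kickoff is fixed at 3pm — holds.
The VendorCall can't start until after the AllHands — holds.
There are 2 rooms available — holds.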